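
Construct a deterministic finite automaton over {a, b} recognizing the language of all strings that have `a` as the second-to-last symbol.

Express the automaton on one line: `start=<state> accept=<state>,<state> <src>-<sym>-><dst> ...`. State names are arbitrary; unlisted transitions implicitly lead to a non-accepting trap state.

start=s0 accept=s3,s4 s0-a->s1 s0-b->s2 s1-a->s3 s1-b->s4 s2-a->s5 s2-b->s6 s3-a->s3 s3-b->s4 s4-a->s5 s4-b->s6 s5-a->s3 s5-b->s4 s6-a->s5 s6-b->s6

A DFA must remember the last 2 symbols (since which symbol is second-to-last isn't known until the input ends). Use one state per possible window of the last ≤2 symbols; accept from those whose window starts with `a`.
7 states suffice.
        a   b  
>  s0   s1  s2 
   s1   s3  s4 
   s2   s5  s6 
 * s3   s3  s4 
 * s4   s5  s6 
   s5   s3  s4 
   s6   s5  s6 
(> = start, * = accepting)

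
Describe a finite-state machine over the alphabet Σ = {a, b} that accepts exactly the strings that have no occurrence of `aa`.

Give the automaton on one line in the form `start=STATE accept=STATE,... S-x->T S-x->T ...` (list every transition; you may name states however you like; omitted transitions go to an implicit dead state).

start=q0 accept=q0,q1 q0-a->q1 q0-b->q0 q1-a->q2 q1-b->q0 q2-a->q2 q2-b->q2

This is the complement of 'contains `aa`'. Use the same substring-matching states — q0 through q2 holding how much of `aa` has just been matched — but flip the accepting set: everything except the trap q2 accepts.
3 states suffice.
        a   b  
>* q0   q1  q0 
 * q1   q2  q0 
   q2   q2  q2 
(> = start, * = accepting)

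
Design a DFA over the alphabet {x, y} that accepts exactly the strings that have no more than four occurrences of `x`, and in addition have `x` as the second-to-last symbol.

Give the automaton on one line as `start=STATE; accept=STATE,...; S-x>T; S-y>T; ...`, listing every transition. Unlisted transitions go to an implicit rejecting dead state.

start=S0; accept=S3,S4,S7,S8,S11,S12,S16; S0-x>S1; S0-y>S2; S1-x>S3; S1-y>S4; S2-x>S5; S2-y>S6; S3-x>S7; S3-y>S8; S4-x>S9; S4-y>S10; S5-x>S3; S5-y>S4; S6-x>S5; S6-y>S6; S7-x>S11; S7-y>S12; S8-x>S13; S8-y>S14; S9-x>S7; S9-y>S8; S10-x>S9; S10-y>S10; S11-x>S15; S11-y>S16; S12-x>S17; S12-y>S18; S13-x>S11; S13-y>S12; S14-x>S13; S14-y>S14; S15-x>S15; S15-y>S19; S16-x>S20; S16-y>S21; S17-x>S15; S17-y>S16; S18-x>S17; S18-y>S18; S19-x>S20; S19-y>S22; S20-x>S15; S20-y>S19; S21-x>S20; S21-y>S21; S22-x>S20; S22-y>S22

Handle the two conditions separately and then intersect. One (6 states) tracks the count of `x`s, saturating at 5; the other (7 states) tracks the last 2 symbols read. Each combined state is a pair, one component from each; accept when both components accept.
A 23-state machine:
          x    y  
>  S0     S1   S2 
   S1     S3   S4 
   S2     S5   S6 
 * S3     S7   S8 
 * S4     S9  S10 
   S5     S3   S4 
   S6     S5   S6 
 * S7    S11  S12 
 * S8    S13  S14 
   S9     S7   S8 
   S10    S9  S10 
 * S11   S15  S16 
 * S12   S17  S18 
   S13   S11  S12 
   S14   S13  S14 
   S15   S15  S19 
 * S16   S20  S21 
   S17   S15  S16 
   S18   S17  S18 
   S19   S20  S22 
   S20   S15  S19 
   S21   S20  S21 
   S22   S20  S22 
(> = start, * = accepting)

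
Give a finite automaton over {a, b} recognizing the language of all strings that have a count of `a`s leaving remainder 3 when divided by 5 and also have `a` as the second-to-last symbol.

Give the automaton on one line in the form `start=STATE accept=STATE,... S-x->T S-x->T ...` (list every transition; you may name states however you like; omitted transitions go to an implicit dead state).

Build one automaton per condition and run them in lockstep. One (5 states) tracks the count of `a`s modulo 5; the other (7 states) tracks the last 2 symbols read. Each combined state is a pair, one component from each; accept when both components accept. Minimizing collapses redundant product states.
        a   b  
>  q0   q1  q0 
   q1   q2  q1 
   q2   q3  q4 
 * q3   q5  q6 
   q4   q7  q4 
   q5   q0  q5 
 * q6   q5  q8 
   q7   q5  q6 
   q8   q5  q8 
(> = start, * = accepting)

start=q0 accept=q3,q6 q0-a->q1 q0-b->q0 q1-a->q2 q1-b->q1 q2-a->q3 q2-b->q4 q3-a->q5 q3-b->q6 q4-a->q7 q4-b->q4 q5-a->q0 q5-b->q5 q6-a->q5 q6-b->q8 q7-a->q5 q7-b->q6 q8-a->q5 q8-b->q8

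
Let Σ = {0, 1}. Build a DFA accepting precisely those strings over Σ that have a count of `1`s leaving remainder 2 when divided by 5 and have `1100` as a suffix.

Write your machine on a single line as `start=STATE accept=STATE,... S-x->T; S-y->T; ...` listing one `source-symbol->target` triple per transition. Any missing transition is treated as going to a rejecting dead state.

start=q0; accept=q7; q0-0->q0; q0-1->q1; q1-0->q2; q1-1->q3; q2-0->q2; q2-1->q4; q3-0->q5; q3-1->q6; q4-0->q4; q4-1->q6; q5-0->q7; q5-1->q6; q6-0->q6; q6-1->q8; q7-0->q4; q7-1->q6; q8-0->q8; q8-1->q0

Build one automaton per condition and run them in lockstep. One (5 states) tracks the count of `1`s modulo 5; the other (5 states) tracks how much of the suffix `1100` has currently been matched. Each combined state is a pair, one component from each; accept when both components accept. After merging equivalent states the machine shrinks.
With 9 states:
        0   1  
>  q0   q0  q1 
   q1   q2  q3 
   q2   q2  q4 
   q3   q5  q6 
   q4   q4  q6 
   q5   q7  q6 
   q6   q6  q8 
 * q7   q4  q6 
   q8   q8  q0 
(> = start, * = accepting)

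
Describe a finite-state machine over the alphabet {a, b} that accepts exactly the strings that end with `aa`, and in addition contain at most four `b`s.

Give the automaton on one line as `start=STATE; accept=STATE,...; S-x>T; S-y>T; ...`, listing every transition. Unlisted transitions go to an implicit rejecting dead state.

start=S0; accept=S3,S6,S9,S12,S15; S0-a>S1; S0-b>S2; S1-a>S3; S1-b>S2; S2-a>S4; S2-b>S5; S3-a>S3; S3-b>S2; S4-a>S6; S4-b>S5; S5-a>S7; S5-b>S8; S6-a>S6; S6-b>S5; S7-a>S9; S7-b>S8; S8-a>S10; S8-b>S11; S9-a>S9; S9-b>S8; S10-a>S12; S10-b>S11; S11-a>S13; S11-b>S14; S12-a>S12; S12-b>S11; S13-a>S15; S13-b>S14; S14-a>S16; S14-b>S14; S15-a>S15; S15-b>S14; S16-a>S17; S16-b>S14; S17-a>S17; S17-b>S14

Build one automaton per condition and run them in lockstep. The first has 3 states tracking how much of the suffix `aa` has currently been matched; the second has 6 states tracking the count of `b`s, saturating at 5. A product state is a pair (one from each), accepting exactly when both do.
With 18 states:
          a    b  
>  S0     S1   S2 
   S1     S3   S2 
   S2     S4   S5 
 * S3     S3   S2 
   S4     S6   S5 
   S5     S7   S8 
 * S6     S6   S5 
   S7     S9   S8 
   S8    S10  S11 
 * S9     S9   S8 
   S10   S12  S11 
   S11   S13  S14 
 * S12   S12  S11 
   S13   S15  S14 
   S14   S16  S14 
 * S15   S15  S14 
   S16   S17  S14 
   S17   S17  S14 
(> = start, * = accepting)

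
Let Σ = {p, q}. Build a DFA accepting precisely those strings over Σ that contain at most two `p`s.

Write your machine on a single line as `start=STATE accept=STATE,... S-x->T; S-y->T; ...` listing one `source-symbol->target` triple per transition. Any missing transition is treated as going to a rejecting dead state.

Count `p`s, saturating at 3: states s0 through s2 mean 0 through 2 `p`s seen; s3 means more than 2. Each `p` increments (capped at s3); other symbols loop. Accept from {s0, s1, s2}.
A 4-state machine:
        p   q  
>* s0   s1  s0 
 * s1   s2  s1 
 * s2   s3  s2 
   s3   s3  s3 
(> = start, * = accepting)

start=s0; accept=s0,s1,s2; s0-p->s1; s0-q->s0; s1-p->s2; s1-q->s1; s2-p->s3; s2-q->s2; s3-p->s3; s3-q->s3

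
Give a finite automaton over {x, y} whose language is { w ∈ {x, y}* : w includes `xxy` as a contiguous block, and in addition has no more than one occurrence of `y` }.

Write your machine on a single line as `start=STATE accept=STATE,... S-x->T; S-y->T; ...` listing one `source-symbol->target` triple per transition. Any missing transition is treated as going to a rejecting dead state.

Build one automaton per condition and run them in lockstep. One (4 states) tracks whether and how much of `xxy` has been seen; the other (3 states) tracks the count of `y`s, saturating at 2. Each combined state is a pair, one component from each; accept when both components accept. After merging equivalent states the machine shrinks.
A 5-state machine:
        x   y  
>  q0   q1  q2 
   q1   q3  q2 
   q2   q2  q2 
   q3   q3  q4 
 * q4   q4  q2 
(> = start, * = accepting)

start=q0; accept=q4; q0-x->q1; q0-y->q2; q1-x->q3; q1-y->q2; q2-x->q2; q2-y->q2; q3-x->q3; q3-y->q4; q4-x->q4; q4-y->q2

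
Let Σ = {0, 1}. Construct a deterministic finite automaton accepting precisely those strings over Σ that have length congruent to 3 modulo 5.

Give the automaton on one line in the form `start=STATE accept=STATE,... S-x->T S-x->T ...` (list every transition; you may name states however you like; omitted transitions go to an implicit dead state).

Only the length mod 5 matters, so use a 5-cycle: from any state, every input symbol moves to the next state, wrapping s4 back to s0. Mark s3 accepting.
A 5-state machine:
        0   1  
>  s0   s1  s1 
   s1   s2  s2 
   s2   s3  s3 
 * s3   s4  s4 
   s4   s0  s0 
(> = start, * = accepting)

start=s0 accept=s3 s0-0->s1 s0-1->s1 s1-0->s2 s1-1->s2 s2-0->s3 s2-1->s3 s3-0->s4 s3-1->s4 s4-0->s0 s4-1->s0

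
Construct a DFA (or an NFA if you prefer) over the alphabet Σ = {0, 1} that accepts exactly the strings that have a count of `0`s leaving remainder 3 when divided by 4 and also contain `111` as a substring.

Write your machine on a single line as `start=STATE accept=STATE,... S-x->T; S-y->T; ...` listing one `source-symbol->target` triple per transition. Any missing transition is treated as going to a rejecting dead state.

Run two small machines in parallel and take their product. The first has 4 states tracking the count of `0`s modulo 4; the second has 4 states tracking whether and how much of `111` has been seen. A product state is a pair (one from each), accepting exactly when both do.
A 16-state machine:
          0    1  
>  S0     S1   S2 
   S1     S3   S4 
   S2     S1   S5 
   S3     S6   S7 
   S4     S3   S8 
   S5     S1   S9 
   S6     S0  S10 
   S7     S6  S11 
   S8     S3  S12 
   S9    S12   S9 
   S10    S0  S13 
   S11    S6  S14 
   S12   S14  S12 
   S13    S0  S15 
   S14   S15  S14 
 * S15    S9  S15 
(> = start, * = accepting)

start=S0; accept=S15; S0-0->S1; S0-1->S2; S1-0->S3; S1-1->S4; S2-0->S1; S2-1->S5; S3-0->S6; S3-1->S7; S4-0->S3; S4-1->S8; S5-0->S1; S5-1->S9; S6-0->S0; S6-1->S10; S7-0->S6; S7-1->S11; S8-0->S3; S8-1->S12; S9-0->S12; S9-1->S9; S10-0->S0; S10-1->S13; S11-0->S6; S11-1->S14; S12-0->S14; S12-1->S12; S13-0->S0; S13-1->S15; S14-0->S15; S14-1->S14; S15-0->S9; S15-1->S15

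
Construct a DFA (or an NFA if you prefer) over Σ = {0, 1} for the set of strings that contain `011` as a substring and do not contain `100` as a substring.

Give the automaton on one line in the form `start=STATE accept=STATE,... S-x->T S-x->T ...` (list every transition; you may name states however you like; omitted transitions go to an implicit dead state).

Run two small machines in parallel and take their product. One (4 states) tracks whether and how much of `011` has been seen; the other (4 states) tracks partial matches of the forbidden pattern `100`. Each combined state is a pair, one component from each; accept when both components accept.
A 10-state machine:
        0   1  
>  S0   S1  S2 
   S1   S1  S3 
   S2   S4  S2 
   S3   S4  S5 
   S4   S6  S3 
 * S5   S7  S5 
   S6   S6  S8 
 * S7   S9  S5 
   S8   S6  S9 
   S9   S9  S9 
(> = start, * = accepting)

start=S0 accept=S5,S7 S0-0->S1 S0-1->S2 S1-0->S1 S1-1->S3 S2-0->S4 S2-1->S2 S3-0->S4 S3-1->S5 S4-0->S6 S4-1->S3 S5-0->S7 S5-1->S5 S6-0->S6 S6-1->S8 S7-0->S9 S7-1->S5 S8-0->S6 S8-1->S9 S9-0->S9 S9-1->S9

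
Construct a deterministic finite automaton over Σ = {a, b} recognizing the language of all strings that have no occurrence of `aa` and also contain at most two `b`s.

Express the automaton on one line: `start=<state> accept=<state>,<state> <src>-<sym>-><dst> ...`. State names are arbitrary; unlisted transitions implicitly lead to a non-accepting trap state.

Build one automaton per condition and run them in lockstep. The first has 3 states tracking partial matches of the forbidden pattern `aa`; the second has 4 states tracking the count of `b`s, saturating at 3. A product state is a pair (one from each), accepting exactly when both do. After merging equivalent states the machine shrinks.
7 states suffice.
        a   b  
>* q0   q1  q2 
 * q1   q3  q2 
 * q2   q4  q5 
   q3   q3  q3 
 * q4   q3  q5 
 * q5   q6  q3 
 * q6   q3  q3 
(> = start, * = accepting)

start=q0 accept=q0,q1,q2,q4,q5,q6 q0-a->q1 q0-b->q2 q1-a->q3 q1-b->q2 q2-a->q4 q2-b->q5 q3-a->q3 q3-b->q3 q4-a->q3 q4-b->q5 q5-a->q6 q5-b->q3 q6-a->q3 q6-b->q3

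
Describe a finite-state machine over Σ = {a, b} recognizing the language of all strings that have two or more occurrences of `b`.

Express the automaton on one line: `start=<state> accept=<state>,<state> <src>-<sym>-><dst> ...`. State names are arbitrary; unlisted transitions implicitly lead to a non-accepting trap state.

Count `b`s, saturating at 3: states q0 through q2 mean 0 through 2 `b`s seen; q3 means more than 2. Each `b` increments (capped at q3); other symbols loop. Accept from {q2, q3}.
        a   b  
>  q0   q0  q1 
   q1   q1  q2 
 * q2   q2  q3 
 * q3   q3  q3 
(> = start, * = accepting)

start=q0 accept=q2,q3 q0-a->q0 q0-b->q1 q1-a->q1 q1-b->q2 q2-a->q2 q2-b->q3 q3-a->q3 q3-b->q3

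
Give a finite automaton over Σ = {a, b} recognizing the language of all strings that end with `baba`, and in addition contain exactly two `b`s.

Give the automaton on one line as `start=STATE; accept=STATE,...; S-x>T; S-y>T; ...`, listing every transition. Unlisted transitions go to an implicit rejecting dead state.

Run two small machines in parallel and take their product. One (5 states) tracks how much of the suffix `baba` has currently been matched; the other (4 states) tracks the count of `b`s, saturating at 3. Each combined state is a pair, one component from each; accept when both components accept. After merging equivalent states the machine shrinks.
6 states suffice.
        a   b  
>  s0   s0  s1 
   s1   s2  s3 
   s2   s3  s4 
   s3   s3  s3 
   s4   s5  s3 
 * s5   s3  s3 
(> = start, * = accepting)

start=s0; accept=s5; s0-a>s0; s0-b>s1; s1-a>s2; s1-b>s3; s2-a>s3; s2-b>s4; s3-a>s3; s3-b>s3; s4-a>s5; s4-b>s3; s5-a>s3; s5-b>s3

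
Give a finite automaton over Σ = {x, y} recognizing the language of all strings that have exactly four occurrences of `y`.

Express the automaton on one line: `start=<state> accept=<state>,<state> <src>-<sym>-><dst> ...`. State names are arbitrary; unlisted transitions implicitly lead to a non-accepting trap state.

Only the number of `y`s matters, and only up to 5. Make a chain S0 → S1 → S2 → S3 → S4 → S5 advanced by each `y` (with S5 absorbing); every other symbol self-loops. The accepting set is {S4}.
        x   y  
>  S0   S0  S1 
   S1   S1  S2 
   S2   S2  S3 
   S3   S3  S4 
 * S4   S4  S5 
   S5   S5  S5 
(> = start, * = accepting)

start=S0 accept=S4 S0-x->S0 S0-y->S1 S1-x->S1 S1-y->S2 S2-x->S2 S2-y->S3 S3-x->S3 S3-y->S4 S4-x->S4 S4-y->S5 S5-x->S5 S5-y->S5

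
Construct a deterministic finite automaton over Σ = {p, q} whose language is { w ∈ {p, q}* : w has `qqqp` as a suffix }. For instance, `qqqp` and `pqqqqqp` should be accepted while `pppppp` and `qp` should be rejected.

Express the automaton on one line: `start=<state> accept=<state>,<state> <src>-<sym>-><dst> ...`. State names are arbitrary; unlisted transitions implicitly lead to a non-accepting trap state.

start=A accept=E A-p->A A-q->B B-p->A B-q->C C-p->A C-q->D D-p->E D-q->D E-p->A E-q->B

Remember how much of `qqqp` the current input suffix matches. State A means no match yet; B means the last symbol is `q`; C means the last 2 symbols are `qq`; D means the last 3 symbols are `qqq`; E means the last 4 symbols are `qqqp`. Only E accepts. On a mismatch, fall back to the longest proper suffix that is still a prefix of `qqqp`.
With 5 states:
       p  q 
>  A   A  B 
   B   A  C 
   C   A  D 
   D   E  D 
 * E   A  B 
(> = start, * = accepting)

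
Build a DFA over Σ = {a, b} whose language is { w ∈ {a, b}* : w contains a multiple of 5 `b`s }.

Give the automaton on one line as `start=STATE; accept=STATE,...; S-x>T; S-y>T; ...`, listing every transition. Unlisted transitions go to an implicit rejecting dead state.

start=q0; accept=q0; q0-a>q0; q0-b>q1; q1-a>q1; q1-b>q2; q2-a>q2; q2-b>q3; q3-a>q3; q3-b>q4; q4-a>q4; q4-b>q0

Keep the running count of `b`s modulo 5: each `b` advances along the cycle q0 → q1 → q2 → q3 → q4 → q0 while other symbols loop. Accept at q0.
        a   b  
>* q0   q0  q1 
   q1   q1  q2 
   q2   q2  q3 
   q3   q3  q4 
   q4   q4  q0 
(> = start, * = accepting)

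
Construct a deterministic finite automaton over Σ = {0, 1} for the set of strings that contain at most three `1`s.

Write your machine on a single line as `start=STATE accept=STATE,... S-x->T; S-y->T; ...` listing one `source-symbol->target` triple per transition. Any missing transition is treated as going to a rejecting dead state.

Count `1`s, saturating at 4: states s0 through s3 mean 0 through 3 `1`s seen; s4 means more than 3. Each `1` increments (capped at s4); other symbols loop. Accept from {s0, s1, s2, s3}.
With 5 states:
        0   1  
>* s0   s0  s1 
 * s1   s1  s2 
 * s2   s2  s3 
 * s3   s3  s4 
   s4   s4  s4 
(> = start, * = accepting)

start=s0; accept=s0,s1,s2,s3; s0-0->s0; s0-1->s1; s1-0->s1; s1-1->s2; s2-0->s2; s2-1->s3; s3-0->s3; s3-1->s4; s4-0->s4; s4-1->s4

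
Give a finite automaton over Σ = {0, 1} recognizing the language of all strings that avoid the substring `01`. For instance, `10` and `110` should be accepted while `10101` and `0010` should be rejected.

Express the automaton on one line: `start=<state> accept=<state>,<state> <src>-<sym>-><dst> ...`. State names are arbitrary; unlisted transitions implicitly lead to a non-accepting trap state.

This is the complement of 'contains `01`'. Use the same substring-matching states — q0 through q2 holding how much of `01` has just been matched — but flip the accepting set: everything except the trap q2 accepts.
3 states suffice.
        0   1  
>* q0   q1  q0 
 * q1   q1  q2 
   q2   q2  q2 
(> = start, * = accepting)

start=q0 accept=q0,q1 q0-0->q1 q0-1->q0 q1-0->q1 q1-1->q2 q2-0->q2 q2-1->q2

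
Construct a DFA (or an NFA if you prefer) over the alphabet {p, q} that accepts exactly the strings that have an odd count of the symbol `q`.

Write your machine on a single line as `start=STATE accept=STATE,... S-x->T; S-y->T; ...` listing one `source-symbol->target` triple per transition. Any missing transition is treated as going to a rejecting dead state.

start=s0; accept=s1; s0-p->s0; s0-q->s1; s1-p->s1; s1-q->s0

The only thing that matters is how many `q`s have appeared, reduced mod 2. Use one state per residue: s0 for 0, …, s1 for 1. Reading `q` moves to the next residue; anything else stays put. s1 is accepting.
2 states suffice.
        p   q  
>  s0   s0  s1 
 * s1   s1  s0 
(> = start, * = accepting)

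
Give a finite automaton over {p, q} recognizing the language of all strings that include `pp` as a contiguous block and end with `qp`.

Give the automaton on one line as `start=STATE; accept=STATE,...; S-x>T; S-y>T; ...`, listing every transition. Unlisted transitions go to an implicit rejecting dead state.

start=s0; accept=s4; s0-p>s1; s0-q>s0; s1-p>s2; s1-q>s0; s2-p>s2; s2-q>s3; s3-p>s4; s3-q>s3; s4-p>s2; s4-q>s3

Handle the two conditions separately and then intersect. The first has 3 states tracking whether and how much of `pp` has been seen; the second has 3 states tracking how much of the suffix `qp` has currently been matched. A product state is a pair (one from each), accepting exactly when both do. Minimizing collapses redundant product states.
A 5-state machine:
        p   q  
>  s0   s1  s0 
   s1   s2  s0 
   s2   s2  s3 
   s3   s4  s3 
 * s4   s2  s3 
(> = start, * = accepting)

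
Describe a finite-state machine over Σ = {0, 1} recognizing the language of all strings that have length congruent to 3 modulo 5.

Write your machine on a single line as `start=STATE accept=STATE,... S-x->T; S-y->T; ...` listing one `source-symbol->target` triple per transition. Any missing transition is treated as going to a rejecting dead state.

Only the length mod 5 matters, so use a 5-cycle: from any state, every input symbol moves to the next state, wrapping S4 back to S0. Mark S3 accepting.
5 states suffice.
        0   1  
>  S0   S1  S1 
   S1   S2  S2 
   S2   S3  S3 
 * S3   S4  S4 
   S4   S0  S0 
(> = start, * = accepting)

start=S0; accept=S3; S0-0->S1; S0-1->S1; S1-0->S2; S1-1->S2; S2-0->S3; S2-1->S3; S3-0->S4; S3-1->S4; S4-0->S0; S4-1->S0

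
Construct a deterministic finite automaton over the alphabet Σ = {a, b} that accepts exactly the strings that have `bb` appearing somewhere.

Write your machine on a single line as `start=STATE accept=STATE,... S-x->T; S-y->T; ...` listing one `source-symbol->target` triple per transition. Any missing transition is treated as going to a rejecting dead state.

Track how much of `bb` has been matched so far: state s0 is no progress, s2 is the absorbing accept state reached once `bb` has occurred. Intermediate states record partial matches; on a mismatch, fall back to the longest reusable overlap.
        a   b  
>  s0   s0  s1 
   s1   s0  s2 
 * s2   s2  s2 
(> = start, * = accepting)

start=s0; accept=s2; s0-a->s0; s0-b->s1; s1-a->s0; s1-b->s2; s2-a->s2; s2-b->s2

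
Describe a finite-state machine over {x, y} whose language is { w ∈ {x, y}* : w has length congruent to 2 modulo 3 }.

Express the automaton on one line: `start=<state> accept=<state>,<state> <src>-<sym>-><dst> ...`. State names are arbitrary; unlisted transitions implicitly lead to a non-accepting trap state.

Only the length mod 3 matters, so use a 3-cycle: from any state, every input symbol moves to the next state, wrapping S2 back to S0. Mark S2 accepting.
        x   y  
>  S0   S1  S1 
   S1   S2  S2 
 * S2   S0  S0 
(> = start, * = accepting)

start=S0 accept=S2 S0-x->S1 S0-y->S1 S1-x->S2 S1-y->S2 S2-x->S0 S2-y->S0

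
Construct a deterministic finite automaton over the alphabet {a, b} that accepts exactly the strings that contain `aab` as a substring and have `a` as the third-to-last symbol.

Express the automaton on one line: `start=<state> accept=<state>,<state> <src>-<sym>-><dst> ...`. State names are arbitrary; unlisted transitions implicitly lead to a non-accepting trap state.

Run two small machines in parallel and take their product. One (4 states) tracks whether and how much of `aab` has been seen; the other (15 states) tracks the last 3 symbols read. Each combined state is a pair, one component from each; accept when both components accept.
          a    b  
>  q0     q1   q2 
   q1     q3   q4 
   q2     q5   q6 
   q3     q7   q8 
   q4     q9  q10 
   q5    q11  q12 
   q6    q13  q14 
   q7     q7   q8 
 * q8    q15  q16 
   q9    q11  q12 
   q10   q13  q14 
   q11    q7   q8 
   q12    q9  q10 
   q13   q11  q12 
   q14   q13  q14 
 * q15   q17  q18 
 * q16   q19  q20 
   q17   q21   q8 
   q18   q15  q16 
   q19   q17  q18 
   q20   q19  q20 
 * q21   q21   q8 
(> = start, * = accepting)

start=q0 accept=q8,q15,q16,q21 q0-a->q1 q0-b->q2 q1-a->q3 q1-b->q4 q2-a->q5 q2-b->q6 q3-a->q7 q3-b->q8 q4-a->q9 q4-b->q10 q5-a->q11 q5-b->q12 q6-a->q13 q6-b->q14 q7-a->q7 q7-b->q8 q8-a->q15 q8-b->q16 q9-a->q11 q9-b->q12 q10-a->q13 q10-b->q14 q11-a->q7 q11-b->q8 q12-a->q9 q12-b->q10 q13-a->q11 q13-b->q12 q14-a->q13 q14-b->q14 q15-a->q17 q15-b->q18 q16-a->q19 q16-b->q20 q17-a->q21 q17-b->q8 q18-a->q15 q18-b->q16 q19-a->q17 q19-b->q18 q20-a->q19 q20-b->q20 q21-a->q21 q21-b->q8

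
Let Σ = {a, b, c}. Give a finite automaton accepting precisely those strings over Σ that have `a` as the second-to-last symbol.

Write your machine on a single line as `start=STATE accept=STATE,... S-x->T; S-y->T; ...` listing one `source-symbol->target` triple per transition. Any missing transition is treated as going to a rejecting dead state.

Because acceptance depends on a position counted from the end, the machine has to buffer the most recent 2 symbols. Make each state the string of the last up-to-2 symbols read; on input `x` shift the window left and append `x`. Accept when the buffered window has length 2 and begins with `a`.
13 states suffice.
          a    b    c  
>  S0     S1   S2   S3 
   S1     S4   S5   S6 
   S2     S7   S8   S9 
   S3    S10  S11  S12 
 * S4     S4   S5   S6 
 * S5     S7   S8   S9 
 * S6    S10  S11  S12 
   S7     S4   S5   S6 
   S8     S7   S8   S9 
   S9    S10  S11  S12 
   S10    S4   S5   S6 
   S11    S7   S8   S9 
   S12   S10  S11  S12 
(> = start, * = accepting)

start=S0; accept=S4,S5,S6; S0-a->S1; S0-b->S2; S0-c->S3; S1-a->S4; S1-b->S5; S1-c->S6; S2-a->S7; S2-b->S8; S2-c->S9; S3-a->S10; S3-b->S11; S3-c->S12; S4-a->S4; S4-b->S5; S4-c->S6; S5-a->S7; S5-b->S8; S5-c->S9; S6-a->S10; S6-b->S11; S6-c->S12; S7-a->S4; S7-b->S5; S7-c->S6; S8-a->S7; S8-b->S8; S8-c->S9; S9-a->S10; S9-b->S11; S9-c->S12; S10-a->S4; S10-b->S5; S10-c->S6; S11-a->S7; S11-b->S8; S11-c->S9; S12-a->S10; S12-b->S11; S12-c->S12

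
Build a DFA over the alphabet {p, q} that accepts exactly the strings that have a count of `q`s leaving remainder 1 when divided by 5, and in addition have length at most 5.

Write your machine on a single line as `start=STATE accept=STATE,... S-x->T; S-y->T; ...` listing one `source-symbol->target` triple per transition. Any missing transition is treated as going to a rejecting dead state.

Handle the two conditions separately and then intersect. One (5 states) tracks the count of `q`s modulo 5; the other (7 states) tracks the input length, saturating at 6. Each combined state is a pair, one component from each; accept when both components accept. Equivalent product states are then merged.
       p  q 
>  A   B  C 
   B   D  E 
 * C   E  F 
   D   G  H 
 * E   H  F 
   F   F  F 
   G   I  J 
 * H   J  F 
   I   F  K 
 * J   K  F 
 * K   F  F 
(> = start, * = accepting)

start=A; accept=C,E,H,J,K; A-p->B; A-q->C; B-p->D; B-q->E; C-p->E; C-q->F; D-p->G; D-q->H; E-p->H; E-q->F; F-p->F; F-q->F; G-p->I; G-q->J; H-p->J; H-q->F; I-p->F; I-q->K; J-p->K; J-q->F; K-p->F; K-q->F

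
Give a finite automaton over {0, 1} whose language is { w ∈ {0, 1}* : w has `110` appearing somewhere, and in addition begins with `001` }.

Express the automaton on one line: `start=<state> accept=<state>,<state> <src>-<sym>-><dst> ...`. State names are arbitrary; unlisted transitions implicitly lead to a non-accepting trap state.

Build one automaton per condition and run them in lockstep. One (4 states) tracks whether and how much of `110` has been seen; the other (5 states) tracks whether the input so far still matches the prefix `001`. Each combined state is a pair, one component from each; accept when both components accept.
11 states suffice.
          0    1  
>  q0     q1   q2 
   q1     q3   q2 
   q2     q4   q5 
   q3     q4   q6 
   q4     q4   q2 
   q5     q7   q5 
   q6     q8   q9 
   q7     q7   q7 
   q8     q8   q6 
   q9    q10   q9 
 * q10   q10  q10 
(> = start, * = accepting)

start=q0 accept=q10 q0-0->q1 q0-1->q2 q1-0->q3 q1-1->q2 q2-0->q4 q2-1->q5 q3-0->q4 q3-1->q6 q4-0->q4 q4-1->q2 q5-0->q7 q5-1->q5 q6-0->q8 q6-1->q9 q7-0->q7 q7-1->q7 q8-0->q8 q8-1->q6 q9-0->q10 q9-1->q9 q10-0->q10 q10-1->q10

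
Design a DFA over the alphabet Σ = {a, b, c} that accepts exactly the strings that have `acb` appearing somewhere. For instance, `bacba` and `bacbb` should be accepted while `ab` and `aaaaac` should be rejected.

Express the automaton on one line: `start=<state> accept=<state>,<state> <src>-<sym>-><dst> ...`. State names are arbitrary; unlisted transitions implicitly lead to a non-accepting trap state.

Track how much of `acb` has been matched so far: state S0 is no progress, S3 is the absorbing accept state reached once `acb` has occurred. Intermediate states record partial matches; on a mismatch, fall back to the longest reusable overlap.
With 4 states:
        a   b   c  
>  S0   S1  S0  S0 
   S1   S1  S0  S2 
   S2   S1  S3  S0 
 * S3   S3  S3  S3 
(> = start, * = accepting)

start=S0 accept=S3 S0-a->S1 S0-b->S0 S0-c->S0 S1-a->S1 S1-b->S0 S1-c->S2 S2-a->S1 S2-b->S3 S2-c->S0 S3-a->S3 S3-b->S3 S3-c->S3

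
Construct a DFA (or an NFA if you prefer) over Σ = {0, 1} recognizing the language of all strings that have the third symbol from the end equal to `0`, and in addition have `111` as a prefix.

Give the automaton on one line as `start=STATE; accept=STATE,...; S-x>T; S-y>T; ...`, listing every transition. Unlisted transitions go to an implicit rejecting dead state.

Run two small machines in parallel and take their product. One (15 states) tracks the last 3 symbols read; the other (5 states) tracks whether the input so far still matches the prefix `111`. Each combined state is a pair, one component from each; accept when both components accept.
23 states suffice.
          0    1  
>  s0     s1   s2 
   s1     s3   s4 
   s2     s5   s6 
   s3     s7   s8 
   s4     s9  s10 
   s5    s11  s12 
   s6    s13  s14 
   s7     s7   s8 
   s8     s9  s10 
   s9    s11  s12 
   s10   s13  s15 
   s11    s7   s8 
   s12    s9  s10 
   s13   s11  s12 
   s14   s16  s14 
   s15   s13  s15 
   s16   s17  s18 
   s17   s19  s20 
   s18   s21  s22 
 * s19   s19  s20 
 * s20   s21  s22 
 * s21   s17  s18 
 * s22   s16  s14 
(> = start, * = accepting)

start=s0; accept=s19,s20,s21,s22; s0-0>s1; s0-1>s2; s1-0>s3; s1-1>s4; s2-0>s5; s2-1>s6; s3-0>s7; s3-1>s8; s4-0>s9; s4-1>s10; s5-0>s11; s5-1>s12; s6-0>s13; s6-1>s14; s7-0>s7; s7-1>s8; s8-0>s9; s8-1>s10; s9-0>s11; s9-1>s12; s10-0>s13; s10-1>s15; s11-0>s7; s11-1>s8; s12-0>s9; s12-1>s10; s13-0>s11; s13-1>s12; s14-0>s16; s14-1>s14; s15-0>s13; s15-1>s15; s16-0>s17; s16-1>s18; s17-0>s19; s17-1>s20; s18-0>s21; s18-1>s22; s19-0>s19; s19-1>s20; s20-0>s21; s20-1>s22; s21-0>s17; s21-1>s18; s22-0>s16; s22-1>s14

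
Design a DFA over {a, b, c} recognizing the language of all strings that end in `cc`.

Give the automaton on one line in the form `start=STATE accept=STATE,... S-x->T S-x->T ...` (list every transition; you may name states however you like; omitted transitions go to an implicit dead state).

Remember how much of `cc` the current input suffix matches. State q0 means no match yet; q1 means the last symbol is `c`; q2 means the last 2 symbols are `cc`. Only q2 accepts. On a mismatch, fall back to the longest proper suffix that is still a prefix of `cc`.
3 states suffice.
        a   b   c  
>  q0   q0  q0  q1 
   q1   q0  q0  q2 
 * q2   q0  q0  q2 
(> = start, * = accepting)

start=q0 accept=q2 q0-a->q0 q0-b->q0 q0-c->q1 q1-a->q0 q1-b->q0 q1-c->q2 q2-a->q0 q2-b->q0 q2-c->q2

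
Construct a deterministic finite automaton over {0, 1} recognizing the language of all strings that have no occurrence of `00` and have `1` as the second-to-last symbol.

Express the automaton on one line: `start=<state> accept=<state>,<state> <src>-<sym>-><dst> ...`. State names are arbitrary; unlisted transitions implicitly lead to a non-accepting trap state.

start=s0 accept=s4,s5 s0-0->s1 s0-1->s2 s1-0->s3 s1-1->s2 s2-0->s4 s2-1->s5 s3-0->s3 s3-1->s3 s4-0->s3 s4-1->s2 s5-0->s4 s5-1->s5

Run two small machines in parallel and take their product. The first has 3 states tracking partial matches of the forbidden pattern `00`; the second has 7 states tracking the last 2 symbols read. A product state is a pair (one from each), accepting exactly when both do. After merging equivalent states the machine shrinks.
        0   1  
>  s0   s1  s2 
   s1   s3  s2 
   s2   s4  s5 
   s3   s3  s3 
 * s4   s3  s2 
 * s5   s4  s5 
(> = start, * = accepting)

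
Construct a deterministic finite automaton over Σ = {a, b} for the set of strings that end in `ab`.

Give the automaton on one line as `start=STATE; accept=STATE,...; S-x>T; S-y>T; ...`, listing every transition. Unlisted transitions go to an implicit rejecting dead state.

Remember how much of `ab` the current input suffix matches. State S0 means no match yet; S1 means the last symbol is `a`; S2 means the last 2 symbols are `ab`. Only S2 accepts. On a mismatch, fall back to the longest proper suffix that is still a prefix of `ab`.
A 3-state machine:
        a   b  
>  S0   S1  S0 
   S1   S1  S2 
 * S2   S1  S0 
(> = start, * = accepting)

start=S0; accept=S2; S0-a>S1; S0-b>S0; S1-a>S1; S1-b>S2; S2-a>S1; S2-b>S0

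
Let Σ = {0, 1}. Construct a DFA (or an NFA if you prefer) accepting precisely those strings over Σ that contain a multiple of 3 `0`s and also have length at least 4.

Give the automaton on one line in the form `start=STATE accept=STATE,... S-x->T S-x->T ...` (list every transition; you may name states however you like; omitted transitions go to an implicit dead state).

start=q0 accept=q8 q0-0->q1 q0-1->q2 q1-0->q3 q1-1->q4 q2-0->q4 q2-1->q5 q3-0->q6 q3-1->q7 q4-0->q7 q4-1->q4 q5-0->q4 q5-1->q6 q6-0->q4 q6-1->q8 q7-0->q8 q7-1->q7 q8-0->q4 q8-1->q8

Build one automaton per condition and run them in lockstep. The first has 3 states tracking the count of `0`s modulo 3; the second has 6 states tracking the input length, saturating at 5. A product state is a pair (one from each), accepting exactly when both do. Minimizing collapses redundant product states.
        0   1  
>  q0   q1  q2 
   q1   q3  q4 
   q2   q4  q5 
   q3   q6  q7 
   q4   q7  q4 
   q5   q4  q6 
   q6   q4  q8 
   q7   q8  q7 
 * q8   q4  q8 
(> = start, * = accepting)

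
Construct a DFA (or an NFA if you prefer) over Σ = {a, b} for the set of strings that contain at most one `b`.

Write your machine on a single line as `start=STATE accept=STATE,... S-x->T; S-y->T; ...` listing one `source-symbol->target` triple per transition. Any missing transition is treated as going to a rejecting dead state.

Only the number of `b`s matters, and only up to 2. Make a chain s0 → s1 → s2 advanced by each `b` (with s2 absorbing); every other symbol self-loops. The accepting set is {s0, s1}.
With 3 states:
        a   b  
>* s0   s0  s1 
 * s1   s1  s2 
   s2   s2  s2 
(> = start, * = accepting)

start=s0; accept=s0,s1; s0-a->s0; s0-b->s1; s1-a->s1; s1-b->s2; s2-a->s2; s2-b->s2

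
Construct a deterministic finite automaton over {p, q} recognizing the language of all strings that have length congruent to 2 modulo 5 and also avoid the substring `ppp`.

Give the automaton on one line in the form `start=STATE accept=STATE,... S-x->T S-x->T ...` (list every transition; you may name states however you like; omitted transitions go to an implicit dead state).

Handle the two conditions separately and then intersect. The first has 5 states tracking the input length modulo 5; the second has 4 states tracking partial matches of the forbidden pattern `ppp`. A product state is a pair (one from each), accepting exactly when both do. After merging equivalent states the machine shrinks.
       p  q 
>  A   B  C 
   B   D  E 
   C   F  E 
 * D   G  H 
 * E   I  H 
 * F   J  H 
   G   G  G 
   H   K  L 
   I   M  L 
   J   G  L 
   K   N  A 
   L   O  A 
   M   G  A 
   N   G  C 
   O   P  C 
   P   G  E 
(> = start, * = accepting)

start=A accept=D,E,F A-p->B A-q->C B-p->D B-q->E C-p->F C-q->E D-p->G D-q->H E-p->I E-q->H F-p->J F-q->H G-p->G G-q->G H-p->K H-q->L I-p->M I-q->L J-p->G J-q->L K-p->N K-q->A L-p->O L-q->A M-p->G M-q->A N-p->G N-q->C O-p->P O-q->C P-p->G P-q->E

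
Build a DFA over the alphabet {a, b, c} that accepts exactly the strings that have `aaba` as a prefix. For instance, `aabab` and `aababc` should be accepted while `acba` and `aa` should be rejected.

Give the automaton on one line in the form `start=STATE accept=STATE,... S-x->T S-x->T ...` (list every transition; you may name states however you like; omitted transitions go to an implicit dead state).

Check the first 4 symbols one by one: q0 through q3 record how many have matched `aaba` so far; any wrong symbol goes to the dead state q5. After all 4 match we enter the accepting sink q4.
A 6-state machine:
        a   b   c  
>  q0   q1  q5  q5 
   q1   q2  q5  q5 
   q2   q5  q3  q5 
   q3   q4  q5  q5 
 * q4   q4  q4  q4 
   q5   q5  q5  q5 
(> = start, * = accepting)

start=q0 accept=q4 q0-a->q1 q0-b->q5 q0-c->q5 q1-a->q2 q1-b->q5 q1-c->q5 q2-a->q5 q2-b->q3 q2-c->q5 q3-a->q4 q3-b->q5 q3-c->q5 q4-a->q4 q4-b->q4 q4-c->q4 q5-a->q5 q5-b->q5 q5-c->q5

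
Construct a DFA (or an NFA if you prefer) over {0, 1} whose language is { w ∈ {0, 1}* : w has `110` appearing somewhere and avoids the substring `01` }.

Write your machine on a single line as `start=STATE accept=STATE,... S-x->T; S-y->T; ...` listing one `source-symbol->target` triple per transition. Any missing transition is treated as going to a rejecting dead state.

start=A; accept=H; A-0->B; A-1->C; B-0->B; B-1->D; C-0->B; C-1->E; D-0->F; D-1->G; E-0->H; E-1->E; F-0->F; F-1->D; G-0->I; G-1->G; H-0->H; H-1->I; I-0->I; I-1->I

Handle the two conditions separately and then intersect. One (4 states) tracks whether and how much of `110` has been seen; the other (3 states) tracks partial matches of the forbidden pattern `01`. Each combined state is a pair, one component from each; accept when both components accept.
A 9-state machine:
       0  1 
>  A   B  C 
   B   B  D 
   C   B  E 
   D   F  G 
   E   H  E 
   F   F  D 
   G   I  G 
 * H   H  I 
   I   I  I 
(> = start, * = accepting)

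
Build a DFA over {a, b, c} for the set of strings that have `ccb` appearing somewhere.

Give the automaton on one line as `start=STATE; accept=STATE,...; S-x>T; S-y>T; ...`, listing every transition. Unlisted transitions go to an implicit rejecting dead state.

start=s0; accept=s3; s0-a>s0; s0-b>s0; s0-c>s1; s1-a>s0; s1-b>s0; s1-c>s2; s2-a>s0; s2-b>s3; s2-c>s2; s3-a>s3; s3-b>s3; s3-c>s3

Track how much of `ccb` has been matched so far: state s0 is no progress, s3 is the absorbing accept state reached once `ccb` has occurred. Intermediate states record partial matches; on a mismatch, fall back to the longest reusable overlap.
A 4-state machine:
        a   b   c  
>  s0   s0  s0  s1 
   s1   s0  s0  s2 
   s2   s0  s3  s2 
 * s3   s3  s3  s3 
(> = start, * = accepting)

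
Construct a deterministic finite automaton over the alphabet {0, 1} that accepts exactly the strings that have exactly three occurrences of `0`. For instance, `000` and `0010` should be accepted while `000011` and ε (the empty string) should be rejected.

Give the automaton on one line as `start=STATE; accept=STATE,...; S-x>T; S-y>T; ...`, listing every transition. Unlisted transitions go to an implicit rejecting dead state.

Only the number of `0`s matters, and only up to 4. Make a chain q0 → q1 → q2 → q3 → q4 advanced by each `0` (with q4 absorbing); every other symbol self-loops. The accepting set is {q3}.
With 5 states:
        0   1  
>  q0   q1  q0 
   q1   q2  q1 
   q2   q3  q2 
 * q3   q4  q3 
   q4   q4  q4 
(> = start, * = accepting)

start=q0; accept=q3; q0-0>q1; q0-1>q0; q1-0>q2; q1-1>q1; q2-0>q3; q2-1>q2; q3-0>q4; q3-1>q3; q4-0>q4; q4-1>q4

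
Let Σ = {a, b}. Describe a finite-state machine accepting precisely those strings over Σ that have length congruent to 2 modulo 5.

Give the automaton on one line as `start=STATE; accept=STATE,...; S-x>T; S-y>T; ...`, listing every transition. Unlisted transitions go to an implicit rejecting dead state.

Count input length modulo 5: every symbol advances one step around the cycle q0 → q1 → q2 → q3 → q4 → q0. Accept at q2.
With 5 states:
        a   b  
>  q0   q1  q1 
   q1   q2  q2 
 * q2   q3  q3 
   q3   q4  q4 
   q4   q0  q0 
(> = start, * = accepting)

start=q0; accept=q2; q0-a>q1; q0-b>q1; q1-a>q2; q1-b>q2; q2-a>q3; q2-b>q3; q3-a>q4; q3-b>q4; q4-a>q0; q4-b>q0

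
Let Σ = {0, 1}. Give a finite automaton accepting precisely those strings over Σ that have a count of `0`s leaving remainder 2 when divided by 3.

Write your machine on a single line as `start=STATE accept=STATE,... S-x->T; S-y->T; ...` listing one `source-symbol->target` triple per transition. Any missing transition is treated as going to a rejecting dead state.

start=s0; accept=s2; s0-0->s1; s0-1->s0; s1-0->s2; s1-1->s1; s2-0->s0; s2-1->s2

Keep the running count of `0`s modulo 3: each `0` advances along the cycle s0 → s1 → s2 → s0 while other symbols loop. Accept at s2.
A 3-state machine:
        0   1  
>  s0   s1  s0 
   s1   s2  s1 
 * s2   s0  s2 
(> = start, * = accepting)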